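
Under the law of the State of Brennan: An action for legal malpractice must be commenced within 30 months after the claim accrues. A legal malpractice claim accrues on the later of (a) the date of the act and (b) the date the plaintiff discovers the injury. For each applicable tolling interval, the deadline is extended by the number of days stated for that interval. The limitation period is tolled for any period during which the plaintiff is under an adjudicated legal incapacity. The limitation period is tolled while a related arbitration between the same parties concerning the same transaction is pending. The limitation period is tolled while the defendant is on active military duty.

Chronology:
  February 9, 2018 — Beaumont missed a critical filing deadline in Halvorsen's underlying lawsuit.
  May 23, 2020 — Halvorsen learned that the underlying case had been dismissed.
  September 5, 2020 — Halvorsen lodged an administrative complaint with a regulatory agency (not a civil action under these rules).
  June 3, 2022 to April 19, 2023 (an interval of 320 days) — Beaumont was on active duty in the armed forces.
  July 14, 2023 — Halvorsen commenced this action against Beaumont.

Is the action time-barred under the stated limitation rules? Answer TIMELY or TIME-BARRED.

TIMELY

Because discovery on May 23, 2020 post-dates the February 9, 2018 act, accrual under the later-of rule falls on May 23, 2020.
30 months from May 23, 2020 is November 23, 2022.
The period was tolled for 320 days by the defendant's active military service (June 3, 2022 to April 19, 2023), pushing the deadline to October 9, 2023.
The other events in the timeline have no effect on the limitation period under the stated rules.
Filing on July 14, 2023 beat the October 9, 2023 deadline — the action is timely.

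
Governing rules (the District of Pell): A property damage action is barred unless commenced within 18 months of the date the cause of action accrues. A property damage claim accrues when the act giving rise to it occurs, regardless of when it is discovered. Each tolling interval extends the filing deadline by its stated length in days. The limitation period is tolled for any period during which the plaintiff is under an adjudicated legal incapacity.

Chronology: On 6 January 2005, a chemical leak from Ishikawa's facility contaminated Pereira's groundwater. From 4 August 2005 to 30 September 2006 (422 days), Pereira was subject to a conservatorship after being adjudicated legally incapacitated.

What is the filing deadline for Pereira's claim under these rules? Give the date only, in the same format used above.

The claim accrued on 6 January 2005, when the wrongful act occurred.
The untolled deadline — 18 months after 6 January 2005 — is 6 July 2006.
Because the plaintiff's legal incapacity ran from 4 August 2005 to 30 September 2006, the deadline is extended by 422 days to 1 September 2007.

1 September 2007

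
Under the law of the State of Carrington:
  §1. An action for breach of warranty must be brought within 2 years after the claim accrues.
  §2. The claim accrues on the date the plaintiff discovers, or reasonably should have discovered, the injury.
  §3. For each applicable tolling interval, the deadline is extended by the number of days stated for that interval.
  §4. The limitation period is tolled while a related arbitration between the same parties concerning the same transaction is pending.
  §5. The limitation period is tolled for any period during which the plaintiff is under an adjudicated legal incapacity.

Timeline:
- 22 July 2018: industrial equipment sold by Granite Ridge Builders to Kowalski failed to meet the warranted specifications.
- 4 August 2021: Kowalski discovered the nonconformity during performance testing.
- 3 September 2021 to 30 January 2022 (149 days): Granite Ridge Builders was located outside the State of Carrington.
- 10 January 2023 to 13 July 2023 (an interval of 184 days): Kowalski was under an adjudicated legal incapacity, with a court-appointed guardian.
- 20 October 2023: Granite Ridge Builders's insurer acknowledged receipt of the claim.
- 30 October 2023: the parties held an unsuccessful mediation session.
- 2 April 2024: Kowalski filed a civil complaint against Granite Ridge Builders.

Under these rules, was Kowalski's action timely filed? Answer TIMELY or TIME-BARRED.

Accrual is tied to discovery, so the period began on 4 August 2021 rather than on 22 July 2018 when the act occurred.
2 years from 4 August 2021 is 4 August 2023.
Because the plaintiff's legal incapacity ran from 10 January 2023 to 13 July 2023, the deadline is extended by 184 days to 4 February 2024.
The defendant's absence from the jurisdiction from 3 September 2021 to 30 January 2022 does not toll the period, because no stated rule makes the defendant's absence a tolling event.
The other events in the timeline have no effect on the limitation period under the stated rules.
The 2 April 2024 filing falls after the 4 February 2024 deadline; the claim is time-barred.

TIME-BARRED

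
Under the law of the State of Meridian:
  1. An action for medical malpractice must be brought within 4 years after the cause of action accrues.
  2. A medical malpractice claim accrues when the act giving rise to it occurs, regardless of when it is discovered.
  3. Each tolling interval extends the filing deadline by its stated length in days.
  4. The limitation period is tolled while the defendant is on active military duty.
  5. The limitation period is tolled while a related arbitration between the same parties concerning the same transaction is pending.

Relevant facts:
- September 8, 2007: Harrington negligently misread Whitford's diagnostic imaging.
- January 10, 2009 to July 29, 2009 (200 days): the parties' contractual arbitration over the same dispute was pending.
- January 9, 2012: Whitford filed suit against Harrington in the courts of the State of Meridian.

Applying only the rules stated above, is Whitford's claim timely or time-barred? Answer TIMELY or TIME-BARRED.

TIMELY

The claim accrued on September 8, 2007, when the wrongful act occurred.
Adding the 4 years base period to September 8, 2007 gives a deadline of September 8, 2011, before any tolling.
The period was tolled for 200 days by the pending related arbitration (January 10, 2009 to July 29, 2009), pushing the deadline to March 26, 2012.
Whitford filed on January 9, 2012, before the March 26, 2012 deadline, so the action is timely.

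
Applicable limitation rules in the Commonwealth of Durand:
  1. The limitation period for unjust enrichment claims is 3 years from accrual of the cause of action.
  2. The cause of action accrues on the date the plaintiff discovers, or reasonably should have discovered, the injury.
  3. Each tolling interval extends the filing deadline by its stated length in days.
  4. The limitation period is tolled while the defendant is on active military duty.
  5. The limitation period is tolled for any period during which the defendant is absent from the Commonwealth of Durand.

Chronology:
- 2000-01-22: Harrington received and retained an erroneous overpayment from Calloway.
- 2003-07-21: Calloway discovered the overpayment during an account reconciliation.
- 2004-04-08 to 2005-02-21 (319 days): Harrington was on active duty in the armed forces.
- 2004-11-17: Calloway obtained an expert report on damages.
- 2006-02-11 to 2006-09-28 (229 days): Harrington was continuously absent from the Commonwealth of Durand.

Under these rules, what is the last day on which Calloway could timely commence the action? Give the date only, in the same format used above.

Under the discovery rule, the claim accrued on 2003-07-21, when Calloway discovered the injury — not on the 2000-01-22 date of the underlying act.
3 years from 2003-07-21 is 2006-07-21.
Because the defendant's active military service ran from 2004-04-08 to 2005-02-21, the deadline is extended by 319 days to 2007-06-05.
The defendant's absence from the jurisdiction from 2006-02-11 to 2006-09-28 tolled the period for 229 days, extending the deadline to 2008-01-20.
The other events in the timeline have no effect on the limitation period under the stated rules.

2008-01-20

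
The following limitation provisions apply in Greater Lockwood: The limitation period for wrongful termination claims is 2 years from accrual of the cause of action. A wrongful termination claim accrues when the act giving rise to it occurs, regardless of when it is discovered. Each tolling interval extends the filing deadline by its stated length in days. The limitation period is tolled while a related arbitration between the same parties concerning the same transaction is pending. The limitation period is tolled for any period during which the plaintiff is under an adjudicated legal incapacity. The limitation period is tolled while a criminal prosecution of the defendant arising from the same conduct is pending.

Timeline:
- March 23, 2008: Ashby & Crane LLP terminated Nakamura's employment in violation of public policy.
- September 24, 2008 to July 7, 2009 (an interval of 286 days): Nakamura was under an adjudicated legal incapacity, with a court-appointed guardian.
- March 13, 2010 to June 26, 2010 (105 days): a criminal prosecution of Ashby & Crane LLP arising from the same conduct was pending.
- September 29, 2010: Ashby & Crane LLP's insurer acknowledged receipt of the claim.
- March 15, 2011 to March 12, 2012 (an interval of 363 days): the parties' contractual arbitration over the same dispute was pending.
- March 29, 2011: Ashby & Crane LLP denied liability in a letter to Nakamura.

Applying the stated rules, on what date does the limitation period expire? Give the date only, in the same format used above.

April 15, 2012

The limitation period began to run on March 23, 2008.
2 years from March 23, 2008 is March 23, 2010.
The plaintiff's legal incapacity from September 24, 2008 to July 7, 2009 tolled the period for 286 days, extending the deadline to January 3, 2011.
Because the pending criminal prosecution ran from March 13, 2010 to June 26, 2010, the deadline is extended by 105 days to April 18, 2011.
The pending related arbitration from March 15, 2011 to March 12, 2012 tolled the period for 363 days, extending the deadline to April 15, 2012.
Nothing else in the chronology tolls or restarts the period.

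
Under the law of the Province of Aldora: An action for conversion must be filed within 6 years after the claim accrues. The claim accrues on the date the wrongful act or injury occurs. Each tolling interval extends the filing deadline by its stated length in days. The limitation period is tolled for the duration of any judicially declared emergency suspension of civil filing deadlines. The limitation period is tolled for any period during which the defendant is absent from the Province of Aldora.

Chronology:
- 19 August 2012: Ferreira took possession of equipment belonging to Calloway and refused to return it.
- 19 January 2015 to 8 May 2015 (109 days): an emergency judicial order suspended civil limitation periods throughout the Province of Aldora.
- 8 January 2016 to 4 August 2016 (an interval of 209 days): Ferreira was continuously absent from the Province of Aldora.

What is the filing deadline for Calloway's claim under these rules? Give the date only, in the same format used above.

The claim accrued on 19 August 2012, when the wrongful act occurred.
Adding the 6 years base period to 19 August 2012 gives a deadline of 19 August 2018, before any tolling.
The period was tolled for 109 days by the emergency suspension of filing deadlines (19 January 2015 to 8 May 2015), pushing the deadline to 6 December 2018.
The period was tolled for 209 days by the defendant's absence from the jurisdiction (8 January 2016 to 4 August 2016), pushing the deadline to 3 July 2019.

3 July 2019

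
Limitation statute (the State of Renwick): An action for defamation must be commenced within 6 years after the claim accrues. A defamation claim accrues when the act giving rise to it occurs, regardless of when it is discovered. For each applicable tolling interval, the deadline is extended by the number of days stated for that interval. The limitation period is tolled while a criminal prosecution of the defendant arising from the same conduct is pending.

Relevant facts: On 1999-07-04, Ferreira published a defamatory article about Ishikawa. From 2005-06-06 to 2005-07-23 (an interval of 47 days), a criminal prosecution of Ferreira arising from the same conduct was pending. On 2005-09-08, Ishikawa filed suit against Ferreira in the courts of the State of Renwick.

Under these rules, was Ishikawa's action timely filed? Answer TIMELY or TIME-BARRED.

The claim accrued on 1999-07-04, the date of the act.
6 years from 1999-07-04 is 2005-07-04.
The pending criminal prosecution from 2005-06-06 to 2005-07-23 tolled the period for 47 days, extending the deadline to 2005-08-20.
Filing on 2005-09-08 missed the 2005-08-20 deadline — the action is time-barred.

TIME-BARRED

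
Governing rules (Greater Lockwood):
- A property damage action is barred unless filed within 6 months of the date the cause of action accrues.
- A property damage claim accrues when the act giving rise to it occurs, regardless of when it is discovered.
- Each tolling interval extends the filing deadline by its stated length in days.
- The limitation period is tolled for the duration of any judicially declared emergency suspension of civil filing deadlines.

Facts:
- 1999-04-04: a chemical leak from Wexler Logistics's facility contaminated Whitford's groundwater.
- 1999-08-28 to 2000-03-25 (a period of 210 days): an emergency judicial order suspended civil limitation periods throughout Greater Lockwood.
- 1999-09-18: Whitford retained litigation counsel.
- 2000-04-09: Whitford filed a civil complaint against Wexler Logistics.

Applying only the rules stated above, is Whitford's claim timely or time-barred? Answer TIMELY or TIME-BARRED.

The claim accrued on 1999-04-04, when the wrongful act occurred.
6 months from 1999-04-04 is 1999-10-04.
The period was tolled for 210 days by the emergency suspension of filing deadlines (1999-08-28 to 2000-03-25), pushing the deadline to 2000-05-01.
None of the other events listed affects the running of the period under the stated rules.
Filing on 2000-04-09 beat the 2000-05-01 deadline — the action is timely.

TIMELY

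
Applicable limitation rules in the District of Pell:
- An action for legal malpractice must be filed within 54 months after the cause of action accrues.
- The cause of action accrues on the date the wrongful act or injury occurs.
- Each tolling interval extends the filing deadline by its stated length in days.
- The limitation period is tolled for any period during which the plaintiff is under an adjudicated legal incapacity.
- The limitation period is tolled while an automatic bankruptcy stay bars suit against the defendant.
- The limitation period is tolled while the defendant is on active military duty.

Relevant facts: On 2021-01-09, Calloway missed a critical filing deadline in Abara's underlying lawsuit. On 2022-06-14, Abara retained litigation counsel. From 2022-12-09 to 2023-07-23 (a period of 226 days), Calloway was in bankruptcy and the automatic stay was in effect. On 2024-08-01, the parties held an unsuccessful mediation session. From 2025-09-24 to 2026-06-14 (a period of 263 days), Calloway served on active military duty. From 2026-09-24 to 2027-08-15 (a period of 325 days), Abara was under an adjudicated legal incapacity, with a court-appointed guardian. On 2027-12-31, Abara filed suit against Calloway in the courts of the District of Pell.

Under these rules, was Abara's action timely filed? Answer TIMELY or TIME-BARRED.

TIME-BARRED

The cause of action accrued on 2021-01-09, the date of the act.
The untolled deadline — 54 months after 2021-01-09 — is 2025-07-09.
Because the automatic bankruptcy stay ran from 2022-12-09 to 2023-07-23, the deadline is extended by 226 days to 2026-02-20.
The period was tolled for 263 days by the defendant's active military service (2025-09-24 to 2026-06-14), pushing the deadline to 2026-11-10.
The plaintiff's legal incapacity from 2026-09-24 to 2027-08-15 tolled the period for 325 days, extending the deadline to 2027-10-01.
None of the other events listed affects the running of the period under the stated rules.
Abara filed on 2027-12-31, after the 2027-10-01 deadline, so the action is time-barred.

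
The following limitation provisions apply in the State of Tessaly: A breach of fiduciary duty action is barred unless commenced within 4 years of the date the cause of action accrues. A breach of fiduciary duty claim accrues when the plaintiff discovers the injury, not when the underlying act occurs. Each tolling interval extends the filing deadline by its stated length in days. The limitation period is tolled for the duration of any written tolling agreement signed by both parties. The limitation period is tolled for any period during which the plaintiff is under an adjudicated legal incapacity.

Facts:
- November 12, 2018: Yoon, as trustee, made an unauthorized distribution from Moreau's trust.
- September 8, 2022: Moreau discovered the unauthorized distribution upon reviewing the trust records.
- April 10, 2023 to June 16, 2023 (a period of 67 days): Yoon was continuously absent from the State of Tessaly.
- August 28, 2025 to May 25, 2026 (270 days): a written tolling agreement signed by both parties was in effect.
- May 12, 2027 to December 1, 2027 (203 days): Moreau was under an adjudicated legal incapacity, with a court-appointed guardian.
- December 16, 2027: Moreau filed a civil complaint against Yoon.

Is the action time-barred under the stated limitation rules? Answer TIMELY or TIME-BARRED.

TIMELY

Under the discovery rule, the claim accrued on September 8, 2022, when Moreau discovered the injury — not on the November 12, 2018 date of the underlying act.
Adding the 4 years base period to September 8, 2022 gives a deadline of September 8, 2026, before any tolling.
The period was tolled for 270 days by the written tolling agreement (August 28, 2025 to May 25, 2026), pushing the deadline to June 5, 2027.
Because the plaintiff's legal incapacity ran from May 12, 2027 to December 1, 2027, the deadline is extended by 203 days to December 25, 2027.
Although the defendant's absence ran from April 10, 2023 to June 16, 2023, the stated rules do not make that a tolling event, so it is disregarded.
The December 16, 2027 filing precedes the December 25, 2027 deadline; the claim is timely.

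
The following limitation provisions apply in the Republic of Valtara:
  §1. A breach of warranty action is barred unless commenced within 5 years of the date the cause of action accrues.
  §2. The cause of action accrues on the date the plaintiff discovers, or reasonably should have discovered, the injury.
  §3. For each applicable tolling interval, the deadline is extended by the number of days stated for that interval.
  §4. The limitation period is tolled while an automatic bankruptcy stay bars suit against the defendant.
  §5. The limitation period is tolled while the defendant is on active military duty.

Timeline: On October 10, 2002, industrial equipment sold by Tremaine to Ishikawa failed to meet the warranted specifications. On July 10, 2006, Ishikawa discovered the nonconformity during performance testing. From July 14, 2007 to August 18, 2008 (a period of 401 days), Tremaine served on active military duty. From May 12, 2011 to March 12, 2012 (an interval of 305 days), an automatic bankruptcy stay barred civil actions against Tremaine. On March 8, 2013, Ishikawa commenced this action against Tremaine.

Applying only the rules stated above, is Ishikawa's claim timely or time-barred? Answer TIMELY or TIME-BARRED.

TIMELY

Under the discovery rule, the claim accrued on July 10, 2006, when Ishikawa discovered the injury — not on the October 10, 2002 date of the underlying act.
5 years from July 10, 2006 is July 10, 2011.
Because the defendant's active military service ran from July 14, 2007 to August 18, 2008, the deadline is extended by 401 days to August 14, 2012.
Because the automatic bankruptcy stay ran from May 12, 2011 to March 12, 2012, the deadline is extended by 305 days to June 15, 2013.
Filing on March 8, 2013 beat the June 15, 2013 deadline — the action is timely.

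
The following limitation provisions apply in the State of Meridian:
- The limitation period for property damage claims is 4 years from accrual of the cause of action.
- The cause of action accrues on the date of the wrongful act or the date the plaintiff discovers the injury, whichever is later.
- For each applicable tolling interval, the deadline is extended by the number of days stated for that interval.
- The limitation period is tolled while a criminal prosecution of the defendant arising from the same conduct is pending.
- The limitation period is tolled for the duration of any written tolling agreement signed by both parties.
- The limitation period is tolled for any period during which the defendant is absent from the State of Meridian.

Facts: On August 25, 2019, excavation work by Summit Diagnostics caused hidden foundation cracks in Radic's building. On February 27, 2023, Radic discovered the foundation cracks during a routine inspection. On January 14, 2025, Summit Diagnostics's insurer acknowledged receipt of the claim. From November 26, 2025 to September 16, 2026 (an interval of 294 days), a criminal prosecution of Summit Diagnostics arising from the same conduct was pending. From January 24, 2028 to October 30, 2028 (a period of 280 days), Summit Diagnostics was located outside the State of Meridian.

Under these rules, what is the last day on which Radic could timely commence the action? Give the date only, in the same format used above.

Taking the later of the act (August 25, 2019) and discovery (February 27, 2023), the claim accrued on February 27, 2023.
Adding the 4 years base period to February 27, 2023 gives a deadline of February 27, 2027, before any tolling.
The pending criminal prosecution from November 26, 2025 to September 16, 2026 tolled the period for 294 days, extending the deadline to December 18, 2027.
The defendant's absence from the jurisdiction starting January 24, 2028 came too late — the period had run on December 18, 2027 — and so does not extend the deadline.
None of the other events listed affects the running of the period under the stated rules.

December 18, 2027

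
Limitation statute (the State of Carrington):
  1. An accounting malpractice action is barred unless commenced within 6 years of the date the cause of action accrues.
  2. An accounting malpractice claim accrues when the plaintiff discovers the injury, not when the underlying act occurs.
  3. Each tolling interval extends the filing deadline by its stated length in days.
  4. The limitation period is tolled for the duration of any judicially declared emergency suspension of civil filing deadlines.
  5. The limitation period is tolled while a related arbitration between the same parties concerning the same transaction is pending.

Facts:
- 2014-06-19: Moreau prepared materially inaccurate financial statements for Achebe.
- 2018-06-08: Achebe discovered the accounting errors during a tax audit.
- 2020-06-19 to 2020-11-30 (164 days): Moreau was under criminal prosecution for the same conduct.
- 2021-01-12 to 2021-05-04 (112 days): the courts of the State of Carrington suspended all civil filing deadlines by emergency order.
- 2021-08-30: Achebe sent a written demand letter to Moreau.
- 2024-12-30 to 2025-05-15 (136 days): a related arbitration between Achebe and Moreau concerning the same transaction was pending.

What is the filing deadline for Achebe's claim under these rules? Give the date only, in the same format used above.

2024-09-28

The claim did not accrue until Achebe discovered the injury on 2018-06-08; the 2014-06-19 act date does not start the clock under the stated rule.
The untolled deadline — 6 years after 2018-06-08 — is 2024-06-08.
The emergency suspension of filing deadlines from 2021-01-12 to 2021-05-04 tolled the period for 112 days, extending the deadline to 2024-09-28.
By the time the pending related arbitration began on 2024-12-30, the limitation period had already expired on 2024-09-28; that interval cannot revive it.
No stated provision tolls the period for a criminal prosecution, so the interval from 2020-06-19 to 2020-11-30 has no effect on the deadline.
None of the other events listed affects the running of the period under the stated rules.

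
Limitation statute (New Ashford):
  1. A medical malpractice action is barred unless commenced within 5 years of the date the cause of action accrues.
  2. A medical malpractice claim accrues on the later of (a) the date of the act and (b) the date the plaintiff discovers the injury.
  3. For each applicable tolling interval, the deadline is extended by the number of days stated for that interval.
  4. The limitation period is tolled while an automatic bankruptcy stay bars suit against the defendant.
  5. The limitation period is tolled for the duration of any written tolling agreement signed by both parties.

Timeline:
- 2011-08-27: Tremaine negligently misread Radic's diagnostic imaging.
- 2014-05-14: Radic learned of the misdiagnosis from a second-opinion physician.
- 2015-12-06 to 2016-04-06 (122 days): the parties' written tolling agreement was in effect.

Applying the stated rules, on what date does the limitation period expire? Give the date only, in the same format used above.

2019-09-13

Because discovery on 2014-05-14 post-dates the 2011-08-27 act, accrual under the later-of rule falls on 2014-05-14.
The untolled deadline — 5 years after 2014-05-14 — is 2019-05-14.
Because the written tolling agreement ran from 2015-12-06 to 2016-04-06, the deadline is extended by 122 days to 2019-09-13.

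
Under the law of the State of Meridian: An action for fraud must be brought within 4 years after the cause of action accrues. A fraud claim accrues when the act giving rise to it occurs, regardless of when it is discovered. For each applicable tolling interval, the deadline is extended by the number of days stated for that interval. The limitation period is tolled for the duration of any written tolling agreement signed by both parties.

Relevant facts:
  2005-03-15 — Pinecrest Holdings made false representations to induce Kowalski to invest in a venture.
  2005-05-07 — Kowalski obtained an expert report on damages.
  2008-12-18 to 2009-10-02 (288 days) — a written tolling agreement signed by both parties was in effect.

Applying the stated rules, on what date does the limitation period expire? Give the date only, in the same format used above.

2009-12-28

The claim accrued on 2005-03-15, when the wrongful act occurred.
The untolled deadline — 4 years after 2005-03-15 — is 2009-03-15.
The period was tolled for 288 days by the written tolling agreement (2008-12-18 to 2009-10-02), pushing the deadline to 2009-12-28.
Nothing else in the chronology tolls or restarts the period.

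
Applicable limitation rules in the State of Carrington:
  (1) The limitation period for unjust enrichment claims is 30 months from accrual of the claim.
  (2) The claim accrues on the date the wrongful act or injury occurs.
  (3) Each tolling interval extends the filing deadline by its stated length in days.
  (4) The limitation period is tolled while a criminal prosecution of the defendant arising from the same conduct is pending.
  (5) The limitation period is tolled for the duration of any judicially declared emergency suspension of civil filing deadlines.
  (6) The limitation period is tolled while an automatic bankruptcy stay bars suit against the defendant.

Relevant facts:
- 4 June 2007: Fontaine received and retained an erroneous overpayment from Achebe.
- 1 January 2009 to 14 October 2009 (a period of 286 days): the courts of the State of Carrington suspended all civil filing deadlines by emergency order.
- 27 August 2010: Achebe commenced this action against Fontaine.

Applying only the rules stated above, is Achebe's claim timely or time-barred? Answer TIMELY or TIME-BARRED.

The limitation period began to run on 4 June 2007.
The untolled deadline — 30 months after 4 June 2007 — is 4 December 2009.
Because the emergency suspension of filing deadlines ran from 1 January 2009 to 14 October 2009, the deadline is extended by 286 days to 16 September 2010.
Filing on 27 August 2010 beat the 16 September 2010 deadline — the action is timely.

TIMELY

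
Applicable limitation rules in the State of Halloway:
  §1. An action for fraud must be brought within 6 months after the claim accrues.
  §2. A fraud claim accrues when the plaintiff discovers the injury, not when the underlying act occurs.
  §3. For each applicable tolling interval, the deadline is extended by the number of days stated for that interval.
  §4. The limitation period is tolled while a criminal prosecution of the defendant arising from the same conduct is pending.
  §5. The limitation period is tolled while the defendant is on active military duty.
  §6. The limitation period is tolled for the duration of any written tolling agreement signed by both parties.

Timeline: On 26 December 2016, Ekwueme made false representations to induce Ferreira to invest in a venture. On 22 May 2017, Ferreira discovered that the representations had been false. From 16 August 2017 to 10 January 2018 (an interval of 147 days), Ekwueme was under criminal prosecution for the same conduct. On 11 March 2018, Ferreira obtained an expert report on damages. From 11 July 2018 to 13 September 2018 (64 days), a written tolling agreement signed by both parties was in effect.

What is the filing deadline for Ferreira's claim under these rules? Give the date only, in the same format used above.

18 April 2018

Accrual is tied to discovery, so the period began on 22 May 2017 rather than on 26 December 2016 when the act occurred.
6 months from 22 May 2017 is 22 November 2017.
The pending criminal prosecution from 16 August 2017 to 10 January 2018 tolled the period for 147 days, extending the deadline to 18 April 2018.
The written tolling agreement starting 11 July 2018 came too late — the period had run on 18 April 2018 — and so does not extend the deadline.
The other events in the timeline have no effect on the limitation period under the stated rules.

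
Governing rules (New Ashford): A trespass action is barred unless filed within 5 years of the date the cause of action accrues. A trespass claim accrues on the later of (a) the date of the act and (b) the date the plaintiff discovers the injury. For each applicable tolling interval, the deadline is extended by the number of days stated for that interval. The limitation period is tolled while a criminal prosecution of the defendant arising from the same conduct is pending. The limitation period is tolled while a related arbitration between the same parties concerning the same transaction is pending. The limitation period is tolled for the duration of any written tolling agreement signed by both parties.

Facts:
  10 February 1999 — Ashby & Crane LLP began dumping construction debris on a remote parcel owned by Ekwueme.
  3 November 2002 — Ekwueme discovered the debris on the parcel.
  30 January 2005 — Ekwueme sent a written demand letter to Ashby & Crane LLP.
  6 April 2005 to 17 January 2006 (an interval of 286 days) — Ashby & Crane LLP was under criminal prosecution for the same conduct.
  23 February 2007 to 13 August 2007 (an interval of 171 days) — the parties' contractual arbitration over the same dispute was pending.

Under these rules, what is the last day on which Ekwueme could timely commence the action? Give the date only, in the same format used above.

2 February 2009

Because discovery on 3 November 2002 post-dates the 10 February 1999 act, accrual under the later-of rule falls on 3 November 2002.
The untolled deadline — 5 years after 3 November 2002 — is 3 November 2007.
The period was tolled for 286 days by the pending criminal prosecution (6 April 2005 to 17 January 2006), pushing the deadline to 15 August 2008.
Because the pending related arbitration ran from 23 February 2007 to 13 August 2007, the deadline is extended by 171 days to 2 February 2009.
The other events in the timeline have no effect on the limitation period under the stated rules.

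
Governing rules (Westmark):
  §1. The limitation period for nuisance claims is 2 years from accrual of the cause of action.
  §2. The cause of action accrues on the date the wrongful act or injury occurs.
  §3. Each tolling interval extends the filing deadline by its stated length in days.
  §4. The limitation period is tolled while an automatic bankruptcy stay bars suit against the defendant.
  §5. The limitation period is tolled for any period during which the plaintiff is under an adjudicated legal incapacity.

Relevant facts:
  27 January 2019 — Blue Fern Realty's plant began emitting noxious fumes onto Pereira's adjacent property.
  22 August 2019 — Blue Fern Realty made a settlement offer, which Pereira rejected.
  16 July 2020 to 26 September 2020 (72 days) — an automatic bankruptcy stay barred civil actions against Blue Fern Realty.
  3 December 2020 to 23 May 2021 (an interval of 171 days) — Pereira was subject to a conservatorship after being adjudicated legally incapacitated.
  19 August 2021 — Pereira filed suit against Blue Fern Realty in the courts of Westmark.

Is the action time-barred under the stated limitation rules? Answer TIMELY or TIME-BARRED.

TIMELY

The limitation period began to run on 27 January 2019.
Adding the 2 years base period to 27 January 2019 gives a deadline of 27 January 2021, before any tolling.
Because the automatic bankruptcy stay ran from 16 July 2020 to 26 September 2020, the deadline is extended by 72 days to 9 April 2021.
Because the plaintiff's legal incapacity ran from 3 December 2020 to 23 May 2021, the deadline is extended by 171 days to 27 September 2021.
Nothing else in the chronology tolls or restarts the period.
The 19 August 2021 filing precedes the 27 September 2021 deadline; the claim is timely.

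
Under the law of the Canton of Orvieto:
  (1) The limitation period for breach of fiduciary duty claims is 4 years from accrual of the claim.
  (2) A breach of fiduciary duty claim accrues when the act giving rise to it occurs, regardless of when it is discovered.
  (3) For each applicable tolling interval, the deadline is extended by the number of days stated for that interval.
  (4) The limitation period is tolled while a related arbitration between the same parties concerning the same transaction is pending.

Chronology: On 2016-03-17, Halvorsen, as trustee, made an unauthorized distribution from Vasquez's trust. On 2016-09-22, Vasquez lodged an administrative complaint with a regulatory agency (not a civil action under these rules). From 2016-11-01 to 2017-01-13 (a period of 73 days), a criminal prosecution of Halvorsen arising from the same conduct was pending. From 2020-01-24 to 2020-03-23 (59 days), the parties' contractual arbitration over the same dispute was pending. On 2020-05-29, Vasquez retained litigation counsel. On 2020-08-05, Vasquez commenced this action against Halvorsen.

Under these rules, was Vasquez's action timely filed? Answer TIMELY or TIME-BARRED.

The claim accrued on 2016-03-17, the date of the act.
Adding the 4 years base period to 2016-03-17 gives a deadline of 2020-03-17, before any tolling.
The period was tolled for 59 days by the pending related arbitration (2020-01-24 to 2020-03-23), pushing the deadline to 2020-05-15.
No stated provision tolls the period for a criminal prosecution, so the interval from 2016-11-01 to 2017-01-13 has no effect on the deadline.
The other events in the timeline have no effect on the limitation period under the stated rules.
The 2020-08-05 filing falls after the 2020-05-15 deadline; the claim is time-barred.

TIME-BARRED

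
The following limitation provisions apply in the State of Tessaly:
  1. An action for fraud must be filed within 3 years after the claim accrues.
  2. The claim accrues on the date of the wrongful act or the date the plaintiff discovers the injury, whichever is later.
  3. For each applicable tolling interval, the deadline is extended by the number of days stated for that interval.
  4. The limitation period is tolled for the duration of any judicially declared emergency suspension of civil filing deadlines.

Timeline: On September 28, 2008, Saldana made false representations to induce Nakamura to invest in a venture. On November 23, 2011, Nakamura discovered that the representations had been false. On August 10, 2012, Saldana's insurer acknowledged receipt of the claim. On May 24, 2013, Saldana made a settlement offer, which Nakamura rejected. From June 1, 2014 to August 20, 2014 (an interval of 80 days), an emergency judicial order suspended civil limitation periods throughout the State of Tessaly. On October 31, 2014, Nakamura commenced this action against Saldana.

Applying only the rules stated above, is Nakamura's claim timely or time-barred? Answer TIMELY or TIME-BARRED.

TIMELY

The claim accrued on November 23, 2011 — the later of the September 28, 2008 act and the November 23, 2011 discovery.
The untolled deadline — 3 years after November 23, 2011 — is November 23, 2014.
Because the emergency suspension of filing deadlines ran from June 1, 2014 to August 20, 2014, the deadline is extended by 80 days to February 11, 2015.
Nothing else in the chronology tolls or restarts the period.
Filing on October 31, 2014 beat the February 11, 2015 deadline — the action is timely.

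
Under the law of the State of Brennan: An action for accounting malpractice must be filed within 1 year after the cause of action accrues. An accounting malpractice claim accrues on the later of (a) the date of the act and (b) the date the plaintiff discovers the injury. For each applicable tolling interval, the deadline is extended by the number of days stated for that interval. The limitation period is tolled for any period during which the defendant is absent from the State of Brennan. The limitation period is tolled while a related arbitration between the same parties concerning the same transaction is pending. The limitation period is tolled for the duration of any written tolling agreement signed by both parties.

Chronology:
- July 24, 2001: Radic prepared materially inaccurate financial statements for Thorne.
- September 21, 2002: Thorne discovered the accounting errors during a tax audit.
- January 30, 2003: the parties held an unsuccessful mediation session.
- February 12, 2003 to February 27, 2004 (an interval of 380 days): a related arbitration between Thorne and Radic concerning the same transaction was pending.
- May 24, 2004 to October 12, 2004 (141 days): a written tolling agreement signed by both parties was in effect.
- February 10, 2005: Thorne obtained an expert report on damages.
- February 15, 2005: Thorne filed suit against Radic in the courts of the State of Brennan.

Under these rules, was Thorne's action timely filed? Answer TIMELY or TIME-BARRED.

TIMELY

Because discovery on September 21, 2002 post-dates the July 24, 2001 act, accrual under the later-of rule falls on September 21, 2002.
Adding the 1 year base period to September 21, 2002 gives a deadline of September 21, 2003, before any tolling.
The pending related arbitration from February 12, 2003 to February 27, 2004 tolled the period for 380 days, extending the deadline to October 5, 2004.
The period was tolled for 141 days by the written tolling agreement (May 24, 2004 to October 12, 2004), pushing the deadline to February 23, 2005.
Nothing else in the chronology tolls or restarts the period.
The February 15, 2005 filing precedes the February 23, 2005 deadline; the claim is timely.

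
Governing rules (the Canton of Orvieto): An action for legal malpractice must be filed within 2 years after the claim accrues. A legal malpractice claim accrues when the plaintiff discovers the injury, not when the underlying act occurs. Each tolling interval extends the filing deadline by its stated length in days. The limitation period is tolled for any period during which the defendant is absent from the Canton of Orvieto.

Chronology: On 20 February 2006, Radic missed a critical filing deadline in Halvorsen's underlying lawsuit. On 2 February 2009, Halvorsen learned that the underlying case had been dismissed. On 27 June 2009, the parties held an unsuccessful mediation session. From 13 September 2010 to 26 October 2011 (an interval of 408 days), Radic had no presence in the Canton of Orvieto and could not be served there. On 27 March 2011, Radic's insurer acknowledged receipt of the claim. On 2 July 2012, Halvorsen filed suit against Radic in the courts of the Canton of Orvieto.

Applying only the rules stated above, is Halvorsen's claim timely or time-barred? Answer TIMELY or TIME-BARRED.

TIME-BARRED

Accrual is tied to discovery, so the period began on 2 February 2009 rather than on 20 February 2006 when the act occurred.
2 years from 2 February 2009 is 2 February 2011.
Because the defendant's absence from the jurisdiction ran from 13 September 2010 to 26 October 2011, the deadline is extended by 408 days to 16 March 2012.
The other events in the timeline have no effect on the limitation period under the stated rules.
The 2 July 2012 filing falls after the 16 March 2012 deadline; the claim is time-barred.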